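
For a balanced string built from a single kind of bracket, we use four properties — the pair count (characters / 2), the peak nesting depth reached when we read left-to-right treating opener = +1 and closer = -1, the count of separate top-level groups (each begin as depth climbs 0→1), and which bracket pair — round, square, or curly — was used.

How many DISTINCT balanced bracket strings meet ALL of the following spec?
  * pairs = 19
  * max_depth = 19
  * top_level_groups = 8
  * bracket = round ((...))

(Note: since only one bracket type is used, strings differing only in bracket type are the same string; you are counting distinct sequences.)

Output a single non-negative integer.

Spec: pairs=19 depth=19 groups=8
Count(depth <= 19) = 14567280
Count(depth <= 18) = 14567280
Count(depth == 19) = 14567280 - 14567280 = 0

Answer: 0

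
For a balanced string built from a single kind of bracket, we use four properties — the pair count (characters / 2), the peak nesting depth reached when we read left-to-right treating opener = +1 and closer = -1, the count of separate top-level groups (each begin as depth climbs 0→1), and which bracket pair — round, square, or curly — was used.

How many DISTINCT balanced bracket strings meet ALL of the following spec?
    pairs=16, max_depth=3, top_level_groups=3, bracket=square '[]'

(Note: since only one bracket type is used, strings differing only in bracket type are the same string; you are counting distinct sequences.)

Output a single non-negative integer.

Spec: pairs=16 depth=3 groups=3
Count(depth <= 3) = 153600
Count(depth <= 2) = 105
Count(depth == 3) = 153600 - 105 = 153495

Answer: 153495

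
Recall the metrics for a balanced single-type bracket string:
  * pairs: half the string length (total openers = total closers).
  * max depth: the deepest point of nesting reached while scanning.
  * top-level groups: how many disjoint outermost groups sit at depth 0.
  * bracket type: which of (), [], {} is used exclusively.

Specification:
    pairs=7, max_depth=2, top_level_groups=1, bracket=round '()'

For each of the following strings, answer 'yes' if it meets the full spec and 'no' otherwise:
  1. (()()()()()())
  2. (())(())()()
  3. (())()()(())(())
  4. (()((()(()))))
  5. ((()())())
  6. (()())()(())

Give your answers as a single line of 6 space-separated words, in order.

Answer: yes no no no no no

Derivation:
String 1 '(()()()()()())': depth seq [1 2 1 2 1 2 1 2 1 2 1 2 1 0]
  -> pairs=7 depth=2 groups=1 -> yes
String 2 '(())(())()()': depth seq [1 2 1 0 1 2 1 0 1 0 1 0]
  -> pairs=6 depth=2 groups=4 -> no
String 3 '(())()()(())(())': depth seq [1 2 1 0 1 0 1 0 1 2 1 0 1 2 1 0]
  -> pairs=8 depth=2 groups=5 -> no
String 4 '(()((()(()))))': depth seq [1 2 1 2 3 4 3 4 5 4 3 2 1 0]
  -> pairs=7 depth=5 groups=1 -> no
String 5 '((()())())': depth seq [1 2 3 2 3 2 1 2 1 0]
  -> pairs=5 depth=3 groups=1 -> no
String 6 '(()())()(())': depth seq [1 2 1 2 1 0 1 0 1 2 1 0]
  -> pairs=6 depth=2 groups=3 -> no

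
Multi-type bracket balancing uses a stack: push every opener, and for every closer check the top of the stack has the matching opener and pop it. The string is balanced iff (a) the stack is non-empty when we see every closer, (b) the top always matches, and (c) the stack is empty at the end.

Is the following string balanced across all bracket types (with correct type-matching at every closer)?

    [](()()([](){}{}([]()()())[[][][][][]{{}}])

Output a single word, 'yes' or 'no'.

pos 0: push '['; stack = [
pos 1: ']' matches '['; pop; stack = (empty)
pos 2: push '('; stack = (
pos 3: push '('; stack = ((
pos 4: ')' matches '('; pop; stack = (
pos 5: push '('; stack = ((
pos 6: ')' matches '('; pop; stack = (
pos 7: push '('; stack = ((
pos 8: push '['; stack = (([
pos 9: ']' matches '['; pop; stack = ((
pos 10: push '('; stack = (((
pos 11: ')' matches '('; pop; stack = ((
pos 12: push '{'; stack = (({
pos 13: '}' matches '{'; pop; stack = ((
pos 14: push '{'; stack = (({
pos 15: '}' matches '{'; pop; stack = ((
pos 16: push '('; stack = (((
pos 17: push '['; stack = ((([
pos 18: ']' matches '['; pop; stack = (((
pos 19: push '('; stack = ((((
pos 20: ')' matches '('; pop; stack = (((
pos 21: push '('; stack = ((((
pos 22: ')' matches '('; pop; stack = (((
pos 23: push '('; stack = ((((
pos 24: ')' matches '('; pop; stack = (((
pos 25: ')' matches '('; pop; stack = ((
pos 26: push '['; stack = (([
pos 27: push '['; stack = (([[
pos 28: ']' matches '['; pop; stack = (([
pos 29: push '['; stack = (([[
pos 30: ']' matches '['; pop; stack = (([
pos 31: push '['; stack = (([[
pos 32: ']' matches '['; pop; stack = (([
pos 33: push '['; stack = (([[
pos 34: ']' matches '['; pop; stack = (([
pos 35: push '['; stack = (([[
pos 36: ']' matches '['; pop; stack = (([
pos 37: push '{'; stack = (([{
pos 38: push '{'; stack = (([{{
pos 39: '}' matches '{'; pop; stack = (([{
pos 40: '}' matches '{'; pop; stack = (([
pos 41: ']' matches '['; pop; stack = ((
pos 42: ')' matches '('; pop; stack = (
end: stack still non-empty (() → INVALID
Verdict: unclosed openers at end: ( → no

Answer: no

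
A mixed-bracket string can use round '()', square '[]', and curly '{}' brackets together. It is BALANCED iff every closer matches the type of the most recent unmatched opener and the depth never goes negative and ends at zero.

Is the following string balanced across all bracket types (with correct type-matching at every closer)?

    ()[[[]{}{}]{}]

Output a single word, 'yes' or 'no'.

pos 0: push '('; stack = (
pos 1: ')' matches '('; pop; stack = (empty)
pos 2: push '['; stack = [
pos 3: push '['; stack = [[
pos 4: push '['; stack = [[[
pos 5: ']' matches '['; pop; stack = [[
pos 6: push '{'; stack = [[{
pos 7: '}' matches '{'; pop; stack = [[
pos 8: push '{'; stack = [[{
pos 9: '}' matches '{'; pop; stack = [[
pos 10: ']' matches '['; pop; stack = [
pos 11: push '{'; stack = [{
pos 12: '}' matches '{'; pop; stack = [
pos 13: ']' matches '['; pop; stack = (empty)
end: stack empty → VALID
Verdict: properly nested → yes

Answer: yes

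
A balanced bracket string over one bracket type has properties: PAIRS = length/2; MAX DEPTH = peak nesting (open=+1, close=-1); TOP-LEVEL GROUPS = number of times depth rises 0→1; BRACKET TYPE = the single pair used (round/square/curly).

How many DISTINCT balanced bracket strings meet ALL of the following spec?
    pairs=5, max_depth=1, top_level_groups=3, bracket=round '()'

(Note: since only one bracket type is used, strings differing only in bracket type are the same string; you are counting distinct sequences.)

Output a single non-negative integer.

Spec: pairs=5 depth=1 groups=3
Count(depth <= 1) = 0
Count(depth <= 0) = 0
Count(depth == 1) = 0 - 0 = 0

Answer: 0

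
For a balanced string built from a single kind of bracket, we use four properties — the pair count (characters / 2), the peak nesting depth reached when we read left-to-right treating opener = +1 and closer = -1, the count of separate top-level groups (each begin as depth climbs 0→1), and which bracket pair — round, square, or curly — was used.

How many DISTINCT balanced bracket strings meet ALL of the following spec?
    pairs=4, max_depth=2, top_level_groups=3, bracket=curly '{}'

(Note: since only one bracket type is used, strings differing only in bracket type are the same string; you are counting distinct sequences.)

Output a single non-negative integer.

Answer: 3

Derivation:
Spec: pairs=4 depth=2 groups=3
Count(depth <= 2) = 3
Count(depth <= 1) = 0
Count(depth == 2) = 3 - 0 = 3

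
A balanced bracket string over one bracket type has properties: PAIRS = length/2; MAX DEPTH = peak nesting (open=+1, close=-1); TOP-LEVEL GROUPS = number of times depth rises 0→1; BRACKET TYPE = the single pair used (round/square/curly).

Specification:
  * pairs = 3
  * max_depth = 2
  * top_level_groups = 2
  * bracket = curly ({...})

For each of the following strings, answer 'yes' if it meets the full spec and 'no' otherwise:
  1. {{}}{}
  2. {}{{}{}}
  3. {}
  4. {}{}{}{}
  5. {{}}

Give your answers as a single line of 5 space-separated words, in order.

String 1 '{{}}{}': depth seq [1 2 1 0 1 0]
  -> pairs=3 depth=2 groups=2 -> yes
String 2 '{}{{}{}}': depth seq [1 0 1 2 1 2 1 0]
  -> pairs=4 depth=2 groups=2 -> no
String 3 '{}': depth seq [1 0]
  -> pairs=1 depth=1 groups=1 -> no
String 4 '{}{}{}{}': depth seq [1 0 1 0 1 0 1 0]
  -> pairs=4 depth=1 groups=4 -> no
String 5 '{{}}': depth seq [1 2 1 0]
  -> pairs=2 depth=2 groups=1 -> no

Answer: yes no no no no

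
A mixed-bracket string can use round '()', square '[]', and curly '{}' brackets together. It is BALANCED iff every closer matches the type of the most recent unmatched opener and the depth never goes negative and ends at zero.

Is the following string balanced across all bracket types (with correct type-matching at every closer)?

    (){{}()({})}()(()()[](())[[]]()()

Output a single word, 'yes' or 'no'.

pos 0: push '('; stack = (
pos 1: ')' matches '('; pop; stack = (empty)
pos 2: push '{'; stack = {
pos 3: push '{'; stack = {{
pos 4: '}' matches '{'; pop; stack = {
pos 5: push '('; stack = {(
pos 6: ')' matches '('; pop; stack = {
pos 7: push '('; stack = {(
pos 8: push '{'; stack = {({
pos 9: '}' matches '{'; pop; stack = {(
pos 10: ')' matches '('; pop; stack = {
pos 11: '}' matches '{'; pop; stack = (empty)
pos 12: push '('; stack = (
pos 13: ')' matches '('; pop; stack = (empty)
pos 14: push '('; stack = (
pos 15: push '('; stack = ((
pos 16: ')' matches '('; pop; stack = (
pos 17: push '('; stack = ((
pos 18: ')' matches '('; pop; stack = (
pos 19: push '['; stack = ([
pos 20: ']' matches '['; pop; stack = (
pos 21: push '('; stack = ((
pos 22: push '('; stack = (((
pos 23: ')' matches '('; pop; stack = ((
pos 24: ')' matches '('; pop; stack = (
pos 25: push '['; stack = ([
pos 26: push '['; stack = ([[
pos 27: ']' matches '['; pop; stack = ([
pos 28: ']' matches '['; pop; stack = (
pos 29: push '('; stack = ((
pos 30: ')' matches '('; pop; stack = (
pos 31: push '('; stack = ((
pos 32: ')' matches '('; pop; stack = (
end: stack still non-empty (() → INVALID
Verdict: unclosed openers at end: ( → no

Answer: no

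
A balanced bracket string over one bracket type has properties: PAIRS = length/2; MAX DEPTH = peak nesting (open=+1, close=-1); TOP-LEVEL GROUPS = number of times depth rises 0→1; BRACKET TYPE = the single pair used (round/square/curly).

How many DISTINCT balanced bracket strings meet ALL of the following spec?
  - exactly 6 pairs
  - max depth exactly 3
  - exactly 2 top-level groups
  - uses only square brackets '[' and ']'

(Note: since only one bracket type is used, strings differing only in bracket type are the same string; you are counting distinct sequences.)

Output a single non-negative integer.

Answer: 23

Derivation:
Spec: pairs=6 depth=3 groups=2
Count(depth <= 3) = 28
Count(depth <= 2) = 5
Count(depth == 3) = 28 - 5 = 23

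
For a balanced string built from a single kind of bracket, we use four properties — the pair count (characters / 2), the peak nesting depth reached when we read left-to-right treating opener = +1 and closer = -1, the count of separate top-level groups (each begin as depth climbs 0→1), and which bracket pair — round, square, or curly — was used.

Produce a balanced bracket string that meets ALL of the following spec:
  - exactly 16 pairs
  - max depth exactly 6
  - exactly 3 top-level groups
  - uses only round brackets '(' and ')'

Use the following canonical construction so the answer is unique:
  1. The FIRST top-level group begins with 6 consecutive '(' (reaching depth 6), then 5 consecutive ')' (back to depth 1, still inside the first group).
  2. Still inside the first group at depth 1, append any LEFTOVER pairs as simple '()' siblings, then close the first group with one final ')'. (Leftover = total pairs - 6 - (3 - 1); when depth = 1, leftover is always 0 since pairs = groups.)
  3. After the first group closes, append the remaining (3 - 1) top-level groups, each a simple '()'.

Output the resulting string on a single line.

Answer: (((((()))))()()()()()()()())()()

Derivation:
Spec: pairs=16 depth=6 groups=3
Leftover pairs = 16 - 6 - (3-1) = 8
First group: deep chain of depth 6 + 8 sibling pairs
Remaining 2 groups: simple '()' each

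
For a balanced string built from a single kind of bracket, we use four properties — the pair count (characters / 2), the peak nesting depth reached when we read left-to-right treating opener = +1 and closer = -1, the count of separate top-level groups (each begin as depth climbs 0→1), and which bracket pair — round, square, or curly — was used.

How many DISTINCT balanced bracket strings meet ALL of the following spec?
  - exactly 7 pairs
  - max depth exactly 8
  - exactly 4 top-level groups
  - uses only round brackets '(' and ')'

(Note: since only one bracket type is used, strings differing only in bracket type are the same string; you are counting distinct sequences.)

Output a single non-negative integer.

Spec: pairs=7 depth=8 groups=4
Count(depth <= 8) = 48
Count(depth <= 7) = 48
Count(depth == 8) = 48 - 48 = 0

Answer: 0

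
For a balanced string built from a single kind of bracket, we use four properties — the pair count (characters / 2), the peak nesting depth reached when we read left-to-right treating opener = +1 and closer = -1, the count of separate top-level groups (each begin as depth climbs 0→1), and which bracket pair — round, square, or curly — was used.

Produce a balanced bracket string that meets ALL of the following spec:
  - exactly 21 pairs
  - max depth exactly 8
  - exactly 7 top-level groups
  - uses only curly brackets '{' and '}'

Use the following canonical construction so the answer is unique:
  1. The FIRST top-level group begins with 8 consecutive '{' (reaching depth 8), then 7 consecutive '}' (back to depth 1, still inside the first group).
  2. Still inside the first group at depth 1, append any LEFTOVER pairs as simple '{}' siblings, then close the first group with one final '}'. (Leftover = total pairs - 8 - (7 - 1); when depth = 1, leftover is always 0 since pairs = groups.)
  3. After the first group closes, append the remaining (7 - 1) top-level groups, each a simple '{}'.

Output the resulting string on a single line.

Spec: pairs=21 depth=8 groups=7
Leftover pairs = 21 - 8 - (7-1) = 7
First group: deep chain of depth 8 + 7 sibling pairs
Remaining 6 groups: simple '{}' each

Answer: {{{{{{{{}}}}}}}{}{}{}{}{}{}{}}{}{}{}{}{}{}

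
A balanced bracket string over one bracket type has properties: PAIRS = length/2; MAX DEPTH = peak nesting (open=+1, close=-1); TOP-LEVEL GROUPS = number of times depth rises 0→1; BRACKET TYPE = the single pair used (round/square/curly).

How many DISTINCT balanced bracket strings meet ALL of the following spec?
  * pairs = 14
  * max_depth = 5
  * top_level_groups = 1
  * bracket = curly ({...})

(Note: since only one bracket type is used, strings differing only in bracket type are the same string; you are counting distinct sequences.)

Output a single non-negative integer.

Answer: 190696

Derivation:
Spec: pairs=14 depth=5 groups=1
Count(depth <= 5) = 265721
Count(depth <= 4) = 75025
Count(depth == 5) = 265721 - 75025 = 190696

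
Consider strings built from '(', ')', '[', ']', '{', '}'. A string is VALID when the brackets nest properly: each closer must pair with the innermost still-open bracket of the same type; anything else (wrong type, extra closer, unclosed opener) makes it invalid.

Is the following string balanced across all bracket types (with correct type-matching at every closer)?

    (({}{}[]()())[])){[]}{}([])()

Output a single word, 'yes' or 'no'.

Answer: no

Derivation:
pos 0: push '('; stack = (
pos 1: push '('; stack = ((
pos 2: push '{'; stack = (({
pos 3: '}' matches '{'; pop; stack = ((
pos 4: push '{'; stack = (({
pos 5: '}' matches '{'; pop; stack = ((
pos 6: push '['; stack = (([
pos 7: ']' matches '['; pop; stack = ((
pos 8: push '('; stack = (((
pos 9: ')' matches '('; pop; stack = ((
pos 10: push '('; stack = (((
pos 11: ')' matches '('; pop; stack = ((
pos 12: ')' matches '('; pop; stack = (
pos 13: push '['; stack = ([
pos 14: ']' matches '['; pop; stack = (
pos 15: ')' matches '('; pop; stack = (empty)
pos 16: saw closer ')' but stack is empty → INVALID
Verdict: unmatched closer ')' at position 16 → no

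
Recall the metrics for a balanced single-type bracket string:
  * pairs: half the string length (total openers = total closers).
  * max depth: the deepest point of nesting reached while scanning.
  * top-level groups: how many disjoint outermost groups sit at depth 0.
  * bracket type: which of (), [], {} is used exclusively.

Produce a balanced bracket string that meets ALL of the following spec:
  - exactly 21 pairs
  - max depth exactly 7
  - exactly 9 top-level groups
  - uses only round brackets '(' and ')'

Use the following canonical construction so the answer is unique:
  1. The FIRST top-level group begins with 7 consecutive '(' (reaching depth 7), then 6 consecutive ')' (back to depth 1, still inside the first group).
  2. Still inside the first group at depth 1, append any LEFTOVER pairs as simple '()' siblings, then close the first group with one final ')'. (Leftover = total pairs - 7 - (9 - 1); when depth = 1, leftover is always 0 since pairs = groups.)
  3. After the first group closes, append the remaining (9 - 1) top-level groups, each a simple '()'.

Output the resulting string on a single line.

Answer: ((((((())))))()()()()()())()()()()()()()()

Derivation:
Spec: pairs=21 depth=7 groups=9
Leftover pairs = 21 - 7 - (9-1) = 6
First group: deep chain of depth 7 + 6 sibling pairs
Remaining 8 groups: simple '()' each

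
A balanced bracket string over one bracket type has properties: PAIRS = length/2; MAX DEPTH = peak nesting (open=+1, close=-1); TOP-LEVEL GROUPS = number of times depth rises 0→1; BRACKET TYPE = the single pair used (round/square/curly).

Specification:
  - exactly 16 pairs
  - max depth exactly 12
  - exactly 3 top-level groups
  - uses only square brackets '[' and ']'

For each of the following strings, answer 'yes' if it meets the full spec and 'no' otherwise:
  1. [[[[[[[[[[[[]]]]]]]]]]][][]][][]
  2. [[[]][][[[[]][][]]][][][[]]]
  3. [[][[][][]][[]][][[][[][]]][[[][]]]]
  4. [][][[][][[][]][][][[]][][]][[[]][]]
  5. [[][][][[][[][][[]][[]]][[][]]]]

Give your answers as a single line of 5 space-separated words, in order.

Answer: yes no no no no

Derivation:
String 1 '[[[[[[[[[[[[]]]]]]]]]]][][]][][]': depth seq [1 2 3 4 5 6 7 8 9 10 11 12 11 10 9 8 7 6 5 4 3 2 1 2 1 2 1 0 1 0 1 0]
  -> pairs=16 depth=12 groups=3 -> yes
String 2 '[[[]][][[[[]][][]]][][][[]]]': depth seq [1 2 3 2 1 2 1 2 3 4 5 4 3 4 3 4 3 2 1 2 1 2 1 2 3 2 1 0]
  -> pairs=14 depth=5 groups=1 -> no
String 3 '[[][[][][]][[]][][[][[][]]][[[][]]]]': depth seq [1 2 1 2 3 2 3 2 3 2 1 2 3 2 1 2 1 2 3 2 3 4 3 4 3 2 1 2 3 4 3 4 3 2 1 0]
  -> pairs=18 depth=4 groups=1 -> no
String 4 '[][][[][][[][]][][][[]][][]][[[]][]]': depth seq [1 0 1 0 1 2 1 2 1 2 3 2 3 2 1 2 1 2 1 2 3 2 1 2 1 2 1 0 1 2 3 2 1 2 1 0]
  -> pairs=18 depth=3 groups=4 -> no
String 5 '[[][][][[][[][][[]][[]]][[][]]]]': depth seq [1 2 1 2 1 2 1 2 3 2 3 4 3 4 3 4 5 4 3 4 5 4 3 2 3 4 3 4 3 2 1 0]
  -> pairs=16 depth=5 groups=1 -> no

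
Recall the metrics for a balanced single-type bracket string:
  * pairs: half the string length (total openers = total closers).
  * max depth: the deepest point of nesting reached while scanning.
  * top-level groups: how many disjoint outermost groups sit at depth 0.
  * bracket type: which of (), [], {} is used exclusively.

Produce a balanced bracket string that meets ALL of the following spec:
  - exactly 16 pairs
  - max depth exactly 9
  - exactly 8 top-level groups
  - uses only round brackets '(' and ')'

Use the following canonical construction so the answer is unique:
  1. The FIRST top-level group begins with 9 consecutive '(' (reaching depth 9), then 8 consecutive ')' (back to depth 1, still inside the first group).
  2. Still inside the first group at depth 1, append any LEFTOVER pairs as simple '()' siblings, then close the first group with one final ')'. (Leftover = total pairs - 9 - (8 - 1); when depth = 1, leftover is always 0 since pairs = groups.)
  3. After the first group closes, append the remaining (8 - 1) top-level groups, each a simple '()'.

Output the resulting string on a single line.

Spec: pairs=16 depth=9 groups=8
Leftover pairs = 16 - 9 - (8-1) = 0
First group: deep chain of depth 9 + 0 sibling pairs
Remaining 7 groups: simple '()' each

Answer: ((((((((()))))))))()()()()()()()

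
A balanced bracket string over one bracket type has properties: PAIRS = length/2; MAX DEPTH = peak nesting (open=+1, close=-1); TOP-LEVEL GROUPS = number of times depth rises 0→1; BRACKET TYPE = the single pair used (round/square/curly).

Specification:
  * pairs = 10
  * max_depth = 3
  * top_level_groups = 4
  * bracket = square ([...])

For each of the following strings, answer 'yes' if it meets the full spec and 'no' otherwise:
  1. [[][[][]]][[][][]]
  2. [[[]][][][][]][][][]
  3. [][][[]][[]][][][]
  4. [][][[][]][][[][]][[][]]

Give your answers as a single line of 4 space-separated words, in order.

String 1 '[[][[][]]][[][][]]': depth seq [1 2 1 2 3 2 3 2 1 0 1 2 1 2 1 2 1 0]
  -> pairs=9 depth=3 groups=2 -> no
String 2 '[[[]][][][][]][][][]': depth seq [1 2 3 2 1 2 1 2 1 2 1 2 1 0 1 0 1 0 1 0]
  -> pairs=10 depth=3 groups=4 -> yes
String 3 '[][][[]][[]][][][]': depth seq [1 0 1 0 1 2 1 0 1 2 1 0 1 0 1 0 1 0]
  -> pairs=9 depth=2 groups=7 -> no
String 4 '[][][[][]][][[][]][[][]]': depth seq [1 0 1 0 1 2 1 2 1 0 1 0 1 2 1 2 1 0 1 2 1 2 1 0]
  -> pairs=12 depth=2 groups=6 -> no

Answer: no yes no no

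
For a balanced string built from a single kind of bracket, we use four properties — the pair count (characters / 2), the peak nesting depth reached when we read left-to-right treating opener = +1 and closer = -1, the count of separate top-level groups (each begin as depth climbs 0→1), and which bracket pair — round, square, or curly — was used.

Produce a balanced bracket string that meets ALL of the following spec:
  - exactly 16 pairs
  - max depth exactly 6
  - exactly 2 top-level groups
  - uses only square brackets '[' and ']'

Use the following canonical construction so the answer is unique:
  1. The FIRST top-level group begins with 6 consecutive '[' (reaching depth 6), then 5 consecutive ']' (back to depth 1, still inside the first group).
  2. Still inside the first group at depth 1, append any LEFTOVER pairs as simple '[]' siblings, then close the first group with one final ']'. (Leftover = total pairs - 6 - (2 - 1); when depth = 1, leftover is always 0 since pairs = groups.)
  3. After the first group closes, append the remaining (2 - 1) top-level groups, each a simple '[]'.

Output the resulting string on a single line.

Spec: pairs=16 depth=6 groups=2
Leftover pairs = 16 - 6 - (2-1) = 9
First group: deep chain of depth 6 + 9 sibling pairs
Remaining 1 groups: simple '[]' each

Answer: [[[[[[]]]]][][][][][][][][][]][]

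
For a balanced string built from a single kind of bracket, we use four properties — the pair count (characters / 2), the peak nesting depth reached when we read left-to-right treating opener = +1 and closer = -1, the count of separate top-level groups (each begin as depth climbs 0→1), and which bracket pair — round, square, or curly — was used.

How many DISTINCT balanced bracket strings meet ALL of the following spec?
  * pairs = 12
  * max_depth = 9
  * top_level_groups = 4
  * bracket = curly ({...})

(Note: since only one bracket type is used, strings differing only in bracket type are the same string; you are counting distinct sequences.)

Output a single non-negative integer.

Spec: pairs=12 depth=9 groups=4
Count(depth <= 9) = 25194
Count(depth <= 8) = 25190
Count(depth == 9) = 25194 - 25190 = 4

Answer: 4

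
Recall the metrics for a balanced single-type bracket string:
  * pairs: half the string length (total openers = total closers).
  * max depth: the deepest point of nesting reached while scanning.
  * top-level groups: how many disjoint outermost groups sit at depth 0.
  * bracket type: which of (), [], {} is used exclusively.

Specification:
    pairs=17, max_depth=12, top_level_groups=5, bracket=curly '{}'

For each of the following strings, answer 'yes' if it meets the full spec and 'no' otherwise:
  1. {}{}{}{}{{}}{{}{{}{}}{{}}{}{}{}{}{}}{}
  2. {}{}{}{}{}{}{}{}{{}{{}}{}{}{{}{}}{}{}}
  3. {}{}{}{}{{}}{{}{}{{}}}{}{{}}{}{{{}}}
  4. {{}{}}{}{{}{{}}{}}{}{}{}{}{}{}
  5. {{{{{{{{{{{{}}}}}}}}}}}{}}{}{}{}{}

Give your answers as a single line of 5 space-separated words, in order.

String 1 '{}{}{}{}{{}}{{}{{}{}}{{}}{}{}{}{}{}}{}': depth seq [1 0 1 0 1 0 1 0 1 2 1 0 1 2 1 2 3 2 3 2 1 2 3 2 1 2 1 2 1 2 1 2 1 2 1 0 1 0]
  -> pairs=19 depth=3 groups=7 -> no
String 2 '{}{}{}{}{}{}{}{}{{}{{}}{}{}{{}{}}{}{}}': depth seq [1 0 1 0 1 0 1 0 1 0 1 0 1 0 1 0 1 2 1 2 3 2 1 2 1 2 1 2 3 2 3 2 1 2 1 2 1 0]
  -> pairs=19 depth=3 groups=9 -> no
String 3 '{}{}{}{}{{}}{{}{}{{}}}{}{{}}{}{{{}}}': depth seq [1 0 1 0 1 0 1 0 1 2 1 0 1 2 1 2 1 2 3 2 1 0 1 0 1 2 1 0 1 0 1 2 3 2 1 0]
  -> pairs=18 depth=3 groups=10 -> no
String 4 '{{}{}}{}{{}{{}}{}}{}{}{}{}{}{}': depth seq [1 2 1 2 1 0 1 0 1 2 1 2 3 2 1 2 1 0 1 0 1 0 1 0 1 0 1 0 1 0]
  -> pairs=15 depth=3 groups=9 -> no
String 5 '{{{{{{{{{{{{}}}}}}}}}}}{}}{}{}{}{}': depth seq [1 2 3 4 5 6 7 8 9 10 11 12 11 10 9 8 7 6 5 4 3 2 1 2 1 0 1 0 1 0 1 0 1 0]
  -> pairs=17 depth=12 groups=5 -> yes

Answer: no no no no yes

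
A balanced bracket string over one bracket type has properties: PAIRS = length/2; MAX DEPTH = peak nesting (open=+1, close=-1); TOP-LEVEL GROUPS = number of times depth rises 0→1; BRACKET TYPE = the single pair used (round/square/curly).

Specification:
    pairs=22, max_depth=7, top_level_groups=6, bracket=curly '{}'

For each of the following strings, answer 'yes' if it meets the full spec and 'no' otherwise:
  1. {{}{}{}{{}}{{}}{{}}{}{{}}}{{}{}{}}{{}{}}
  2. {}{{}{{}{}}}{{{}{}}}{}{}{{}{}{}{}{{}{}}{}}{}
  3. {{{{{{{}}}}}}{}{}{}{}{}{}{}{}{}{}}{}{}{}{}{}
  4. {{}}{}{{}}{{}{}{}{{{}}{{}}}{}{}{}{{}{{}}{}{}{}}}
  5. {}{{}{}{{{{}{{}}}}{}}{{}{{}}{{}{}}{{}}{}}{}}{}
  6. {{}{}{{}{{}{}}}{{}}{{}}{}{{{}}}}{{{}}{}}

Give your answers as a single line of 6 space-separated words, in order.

String 1 '{{}{}{}{{}}{{}}{{}}{}{{}}}{{}{}{}}{{}{}}': depth seq [1 2 1 2 1 2 1 2 3 2 1 2 3 2 1 2 3 2 1 2 1 2 3 2 1 0 1 2 1 2 1 2 1 0 1 2 1 2 1 0]
  -> pairs=20 depth=3 groups=3 -> no
String 2 '{}{{}{{}{}}}{{{}{}}}{}{}{{}{}{}{}{{}{}}{}}{}': depth seq [1 0 1 2 1 2 3 2 3 2 1 0 1 2 3 2 3 2 1 0 1 0 1 0 1 2 1 2 1 2 1 2 1 2 3 2 3 2 1 2 1 0 1 0]
  -> pairs=22 depth=3 groups=7 -> no
String 3 '{{{{{{{}}}}}}{}{}{}{}{}{}{}{}{}{}}{}{}{}{}{}': depth seq [1 2 3 4 5 6 7 6 5 4 3 2 1 2 1 2 1 2 1 2 1 2 1 2 1 2 1 2 1 2 1 2 1 0 1 0 1 0 1 0 1 0 1 0]
  -> pairs=22 depth=7 groups=6 -> yes
String 4 '{{}}{}{{}}{{}{}{}{{{}}{{}}}{}{}{}{{}{{}}{}{}{}}}': depth seq [1 2 1 0 1 0 1 2 1 0 1 2 1 2 1 2 1 2 3 4 3 2 3 4 3 2 1 2 1 2 1 2 1 2 3 2 3 4 3 2 3 2 3 2 3 2 1 0]
  -> pairs=24 depth=4 groups=4 -> no
String 5 '{}{{}{}{{{{}{{}}}}{}}{{}{{}}{{}{}}{{}}{}}{}}{}': depth seq [1 0 1 2 1 2 1 2 3 4 5 4 5 6 5 4 3 2 3 2 1 2 3 2 3 4 3 2 3 4 3 4 3 2 3 4 3 2 3 2 1 2 1 0 1 0]
  -> pairs=23 depth=6 groups=3 -> no
String 6 '{{}{}{{}{{}{}}}{{}}{{}}{}{{{}}}}{{{}}{}}': depth seq [1 2 1 2 1 2 3 2 3 4 3 4 3 2 1 2 3 2 1 2 3 2 1 2 1 2 3 4 3 2 1 0 1 2 3 2 1 2 1 0]
  -> pairs=20 depth=4 groups=2 -> no

Answer: no no yes no no no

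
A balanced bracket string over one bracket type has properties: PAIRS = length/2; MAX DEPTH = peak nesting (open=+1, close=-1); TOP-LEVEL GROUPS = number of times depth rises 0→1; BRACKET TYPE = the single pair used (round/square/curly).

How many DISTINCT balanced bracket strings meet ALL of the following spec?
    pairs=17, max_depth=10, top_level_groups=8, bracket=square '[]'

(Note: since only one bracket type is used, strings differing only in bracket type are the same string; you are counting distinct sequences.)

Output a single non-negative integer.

Spec: pairs=17 depth=10 groups=8
Count(depth <= 10) = 961400
Count(depth <= 9) = 961392
Count(depth == 10) = 961400 - 961392 = 8

Answer: 8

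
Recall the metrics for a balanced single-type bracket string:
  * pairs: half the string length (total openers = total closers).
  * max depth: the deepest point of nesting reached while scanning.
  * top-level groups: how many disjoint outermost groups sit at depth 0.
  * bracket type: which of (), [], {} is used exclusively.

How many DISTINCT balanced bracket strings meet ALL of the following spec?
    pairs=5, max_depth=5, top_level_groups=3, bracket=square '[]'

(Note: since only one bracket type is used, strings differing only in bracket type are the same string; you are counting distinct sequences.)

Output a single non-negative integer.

Spec: pairs=5 depth=5 groups=3
Count(depth <= 5) = 9
Count(depth <= 4) = 9
Count(depth == 5) = 9 - 9 = 0

Answer: 0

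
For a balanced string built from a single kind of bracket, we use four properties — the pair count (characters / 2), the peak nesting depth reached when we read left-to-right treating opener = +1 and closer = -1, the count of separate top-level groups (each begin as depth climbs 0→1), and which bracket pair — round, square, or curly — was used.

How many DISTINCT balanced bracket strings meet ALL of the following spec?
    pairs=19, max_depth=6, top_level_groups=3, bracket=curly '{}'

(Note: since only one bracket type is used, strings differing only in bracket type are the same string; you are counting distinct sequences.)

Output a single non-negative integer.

Answer: 94452891

Derivation:
Spec: pairs=19 depth=6 groups=3
Count(depth <= 6) = 214923945
Count(depth <= 5) = 120471054
Count(depth == 6) = 214923945 - 120471054 = 94452891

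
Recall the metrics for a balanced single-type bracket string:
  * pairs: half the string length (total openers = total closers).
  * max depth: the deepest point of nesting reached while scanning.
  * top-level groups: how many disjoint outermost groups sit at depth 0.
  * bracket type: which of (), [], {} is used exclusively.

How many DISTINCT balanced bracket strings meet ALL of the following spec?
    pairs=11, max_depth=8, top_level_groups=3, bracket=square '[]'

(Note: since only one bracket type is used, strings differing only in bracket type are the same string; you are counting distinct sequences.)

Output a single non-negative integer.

Answer: 45

Derivation:
Spec: pairs=11 depth=8 groups=3
Count(depth <= 8) = 11931
Count(depth <= 7) = 11886
Count(depth == 8) = 11931 - 11886 = 45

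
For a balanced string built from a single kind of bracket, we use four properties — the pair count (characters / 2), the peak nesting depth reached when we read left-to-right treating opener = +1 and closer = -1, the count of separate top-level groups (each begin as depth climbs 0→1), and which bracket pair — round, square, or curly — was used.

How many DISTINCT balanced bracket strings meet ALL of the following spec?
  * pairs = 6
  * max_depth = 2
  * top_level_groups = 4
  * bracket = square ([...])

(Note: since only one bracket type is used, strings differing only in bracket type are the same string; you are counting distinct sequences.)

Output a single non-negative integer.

Answer: 10

Derivation:
Spec: pairs=6 depth=2 groups=4
Count(depth <= 2) = 10
Count(depth <= 1) = 0
Count(depth == 2) = 10 - 0 = 10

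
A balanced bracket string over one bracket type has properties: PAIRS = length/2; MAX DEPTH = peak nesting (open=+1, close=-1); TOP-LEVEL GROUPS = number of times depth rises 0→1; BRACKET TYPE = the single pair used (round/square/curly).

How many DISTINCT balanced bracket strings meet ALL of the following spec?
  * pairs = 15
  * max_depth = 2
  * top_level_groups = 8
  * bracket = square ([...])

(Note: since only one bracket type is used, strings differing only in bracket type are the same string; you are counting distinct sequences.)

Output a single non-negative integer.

Spec: pairs=15 depth=2 groups=8
Count(depth <= 2) = 3432
Count(depth <= 1) = 0
Count(depth == 2) = 3432 - 0 = 3432

Answer: 3432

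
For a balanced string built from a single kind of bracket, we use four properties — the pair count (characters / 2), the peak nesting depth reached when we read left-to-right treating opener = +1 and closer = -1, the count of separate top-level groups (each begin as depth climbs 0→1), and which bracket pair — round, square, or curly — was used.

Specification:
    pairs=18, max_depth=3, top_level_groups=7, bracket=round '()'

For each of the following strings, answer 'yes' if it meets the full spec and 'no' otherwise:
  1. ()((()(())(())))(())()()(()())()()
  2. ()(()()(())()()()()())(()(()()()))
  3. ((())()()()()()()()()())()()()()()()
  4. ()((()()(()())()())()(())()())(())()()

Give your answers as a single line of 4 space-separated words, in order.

Answer: no no yes no

Derivation:
String 1 '()((()(())(())))(())()()(()())()()': depth seq [1 0 1 2 3 2 3 4 3 2 3 4 3 2 1 0 1 2 1 0 1 0 1 0 1 2 1 2 1 0 1 0 1 0]
  -> pairs=17 depth=4 groups=8 -> no
String 2 '()(()()(())()()()()())(()(()()()))': depth seq [1 0 1 2 1 2 1 2 3 2 1 2 1 2 1 2 1 2 1 2 1 0 1 2 1 2 3 2 3 2 3 2 1 0]
  -> pairs=17 depth=3 groups=3 -> no
String 3 '((())()()()()()()()()())()()()()()()': depth seq [1 2 3 2 1 2 1 2 1 2 1 2 1 2 1 2 1 2 1 2 1 2 1 0 1 0 1 0 1 0 1 0 1 0 1 0]
  -> pairs=18 depth=3 groups=7 -> yes
String 4 '()((()()(()())()())()(())()())(())()()': depth seq [1 0 1 2 3 2 3 2 3 4 3 4 3 2 3 2 3 2 1 2 1 2 3 2 1 2 1 2 1 0 1 2 1 0 1 0 1 0]
  -> pairs=19 depth=4 groups=5 -> no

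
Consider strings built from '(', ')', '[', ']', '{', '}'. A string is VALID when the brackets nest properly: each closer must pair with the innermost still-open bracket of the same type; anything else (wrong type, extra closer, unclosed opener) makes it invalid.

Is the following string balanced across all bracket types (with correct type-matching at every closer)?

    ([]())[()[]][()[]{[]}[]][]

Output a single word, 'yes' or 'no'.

Answer: yes

Derivation:
pos 0: push '('; stack = (
pos 1: push '['; stack = ([
pos 2: ']' matches '['; pop; stack = (
pos 3: push '('; stack = ((
pos 4: ')' matches '('; pop; stack = (
pos 5: ')' matches '('; pop; stack = (empty)
pos 6: push '['; stack = [
pos 7: push '('; stack = [(
pos 8: ')' matches '('; pop; stack = [
pos 9: push '['; stack = [[
pos 10: ']' matches '['; pop; stack = [
pos 11: ']' matches '['; pop; stack = (empty)
pos 12: push '['; stack = [
pos 13: push '('; stack = [(
pos 14: ')' matches '('; pop; stack = [
pos 15: push '['; stack = [[
pos 16: ']' matches '['; pop; stack = [
pos 17: push '{'; stack = [{
pos 18: push '['; stack = [{[
pos 19: ']' matches '['; pop; stack = [{
pos 20: '}' matches '{'; pop; stack = [
pos 21: push '['; stack = [[
pos 22: ']' matches '['; pop; stack = [
pos 23: ']' matches '['; pop; stack = (empty)
pos 24: push '['; stack = [
pos 25: ']' matches '['; pop; stack = (empty)
end: stack empty → VALID
Verdict: properly nested → yes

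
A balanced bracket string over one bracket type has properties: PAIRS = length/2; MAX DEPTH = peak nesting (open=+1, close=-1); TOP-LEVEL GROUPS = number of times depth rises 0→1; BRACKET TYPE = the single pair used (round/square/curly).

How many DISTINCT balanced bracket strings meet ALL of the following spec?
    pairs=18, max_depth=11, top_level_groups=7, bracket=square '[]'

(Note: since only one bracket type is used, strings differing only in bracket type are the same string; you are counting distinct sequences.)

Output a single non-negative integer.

Spec: pairs=18 depth=11 groups=7
Count(depth <= 11) = 8351063
Count(depth <= 10) = 8350888
Count(depth == 11) = 8351063 - 8350888 = 175

Answer: 175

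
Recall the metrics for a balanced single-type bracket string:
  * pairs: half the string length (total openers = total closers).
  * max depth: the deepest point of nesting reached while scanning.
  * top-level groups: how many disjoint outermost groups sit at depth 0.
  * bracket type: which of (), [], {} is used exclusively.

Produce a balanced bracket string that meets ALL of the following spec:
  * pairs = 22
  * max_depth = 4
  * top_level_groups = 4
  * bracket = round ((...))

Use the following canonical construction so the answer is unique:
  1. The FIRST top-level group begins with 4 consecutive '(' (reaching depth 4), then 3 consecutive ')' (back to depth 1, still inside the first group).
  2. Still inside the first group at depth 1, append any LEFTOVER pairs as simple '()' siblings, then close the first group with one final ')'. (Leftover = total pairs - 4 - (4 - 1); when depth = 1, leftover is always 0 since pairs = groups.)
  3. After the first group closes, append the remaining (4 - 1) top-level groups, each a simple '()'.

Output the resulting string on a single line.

Answer: (((()))()()()()()()()()()()()()()()())()()()

Derivation:
Spec: pairs=22 depth=4 groups=4
Leftover pairs = 22 - 4 - (4-1) = 15
First group: deep chain of depth 4 + 15 sibling pairs
Remaining 3 groups: simple '()' each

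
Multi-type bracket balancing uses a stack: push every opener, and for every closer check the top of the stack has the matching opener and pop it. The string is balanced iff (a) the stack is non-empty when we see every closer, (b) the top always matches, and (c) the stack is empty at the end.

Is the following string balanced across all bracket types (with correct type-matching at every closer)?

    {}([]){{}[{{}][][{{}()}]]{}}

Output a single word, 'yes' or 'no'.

pos 0: push '{'; stack = {
pos 1: '}' matches '{'; pop; stack = (empty)
pos 2: push '('; stack = (
pos 3: push '['; stack = ([
pos 4: ']' matches '['; pop; stack = (
pos 5: ')' matches '('; pop; stack = (empty)
pos 6: push '{'; stack = {
pos 7: push '{'; stack = {{
pos 8: '}' matches '{'; pop; stack = {
pos 9: push '['; stack = {[
pos 10: push '{'; stack = {[{
pos 11: push '{'; stack = {[{{
pos 12: '}' matches '{'; pop; stack = {[{
pos 13: saw closer ']' but top of stack is '{' (expected '}') → INVALID
Verdict: type mismatch at position 13: ']' closes '{' → no

Answer: no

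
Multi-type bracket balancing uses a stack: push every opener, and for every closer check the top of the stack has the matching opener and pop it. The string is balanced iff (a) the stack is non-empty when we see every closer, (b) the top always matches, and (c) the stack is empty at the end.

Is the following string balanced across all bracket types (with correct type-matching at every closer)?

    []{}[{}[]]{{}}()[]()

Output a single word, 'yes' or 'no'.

pos 0: push '['; stack = [
pos 1: ']' matches '['; pop; stack = (empty)
pos 2: push '{'; stack = {
pos 3: '}' matches '{'; pop; stack = (empty)
pos 4: push '['; stack = [
pos 5: push '{'; stack = [{
pos 6: '}' matches '{'; pop; stack = [
pos 7: push '['; stack = [[
pos 8: ']' matches '['; pop; stack = [
pos 9: ']' matches '['; pop; stack = (empty)
pos 10: push '{'; stack = {
pos 11: push '{'; stack = {{
pos 12: '}' matches '{'; pop; stack = {
pos 13: '}' matches '{'; pop; stack = (empty)
pos 14: push '('; stack = (
pos 15: ')' matches '('; pop; stack = (empty)
pos 16: push '['; stack = [
pos 17: ']' matches '['; pop; stack = (empty)
pos 18: push '('; stack = (
pos 19: ')' matches '('; pop; stack = (empty)
end: stack empty → VALID
Verdict: properly nested → yes

Answer: yes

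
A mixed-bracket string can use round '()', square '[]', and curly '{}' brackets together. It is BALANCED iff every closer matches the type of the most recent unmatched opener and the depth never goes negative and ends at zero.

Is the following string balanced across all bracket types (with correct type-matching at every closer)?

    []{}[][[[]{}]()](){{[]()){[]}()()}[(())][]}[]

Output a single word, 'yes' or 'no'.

pos 0: push '['; stack = [
pos 1: ']' matches '['; pop; stack = (empty)
pos 2: push '{'; stack = {
pos 3: '}' matches '{'; pop; stack = (empty)
pos 4: push '['; stack = [
pos 5: ']' matches '['; pop; stack = (empty)
pos 6: push '['; stack = [
pos 7: push '['; stack = [[
pos 8: push '['; stack = [[[
pos 9: ']' matches '['; pop; stack = [[
pos 10: push '{'; stack = [[{
pos 11: '}' matches '{'; pop; stack = [[
pos 12: ']' matches '['; pop; stack = [
pos 13: push '('; stack = [(
pos 14: ')' matches '('; pop; stack = [
pos 15: ']' matches '['; pop; stack = (empty)
pos 16: push '('; stack = (
pos 17: ')' matches '('; pop; stack = (empty)
pos 18: push '{'; stack = {
pos 19: push '{'; stack = {{
pos 20: push '['; stack = {{[
pos 21: ']' matches '['; pop; stack = {{
pos 22: push '('; stack = {{(
pos 23: ')' matches '('; pop; stack = {{
pos 24: saw closer ')' but top of stack is '{' (expected '}') → INVALID
Verdict: type mismatch at position 24: ')' closes '{' → no

Answer: no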